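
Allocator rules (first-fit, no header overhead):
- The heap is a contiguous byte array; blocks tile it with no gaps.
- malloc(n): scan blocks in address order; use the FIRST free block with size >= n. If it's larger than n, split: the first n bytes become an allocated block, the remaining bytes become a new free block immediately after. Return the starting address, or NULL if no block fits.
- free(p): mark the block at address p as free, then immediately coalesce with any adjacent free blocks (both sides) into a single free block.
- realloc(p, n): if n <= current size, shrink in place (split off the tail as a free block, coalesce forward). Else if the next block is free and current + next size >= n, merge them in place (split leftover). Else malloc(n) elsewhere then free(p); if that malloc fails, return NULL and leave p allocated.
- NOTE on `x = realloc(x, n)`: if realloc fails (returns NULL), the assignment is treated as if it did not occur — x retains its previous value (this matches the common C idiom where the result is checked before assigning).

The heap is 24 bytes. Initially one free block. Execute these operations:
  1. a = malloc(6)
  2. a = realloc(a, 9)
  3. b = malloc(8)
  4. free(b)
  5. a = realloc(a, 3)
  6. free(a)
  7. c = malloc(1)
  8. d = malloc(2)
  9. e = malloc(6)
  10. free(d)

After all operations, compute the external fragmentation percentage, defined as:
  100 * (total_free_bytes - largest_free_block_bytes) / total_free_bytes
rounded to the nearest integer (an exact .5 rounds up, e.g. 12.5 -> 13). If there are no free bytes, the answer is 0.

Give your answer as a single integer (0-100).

Answer: 12

Derivation:
Op 1: a = malloc(6) -> a = 0; heap: [0-5 ALLOC][6-23 FREE]
Op 2: a = realloc(a, 9) -> a = 0; heap: [0-8 ALLOC][9-23 FREE]
Op 3: b = malloc(8) -> b = 9; heap: [0-8 ALLOC][9-16 ALLOC][17-23 FREE]
Op 4: free(b) -> (freed b); heap: [0-8 ALLOC][9-23 FREE]
Op 5: a = realloc(a, 3) -> a = 0; heap: [0-2 ALLOC][3-23 FREE]
Op 6: free(a) -> (freed a); heap: [0-23 FREE]
Op 7: c = malloc(1) -> c = 0; heap: [0-0 ALLOC][1-23 FREE]
Op 8: d = malloc(2) -> d = 1; heap: [0-0 ALLOC][1-2 ALLOC][3-23 FREE]
Op 9: e = malloc(6) -> e = 3; heap: [0-0 ALLOC][1-2 ALLOC][3-8 ALLOC][9-23 FREE]
Op 10: free(d) -> (freed d); heap: [0-0 ALLOC][1-2 FREE][3-8 ALLOC][9-23 FREE]
Free blocks: [2 15] total_free=17 largest=15 -> 100*(17-15)/17 = 200/17 ≈ 11.765 -> rounds to 12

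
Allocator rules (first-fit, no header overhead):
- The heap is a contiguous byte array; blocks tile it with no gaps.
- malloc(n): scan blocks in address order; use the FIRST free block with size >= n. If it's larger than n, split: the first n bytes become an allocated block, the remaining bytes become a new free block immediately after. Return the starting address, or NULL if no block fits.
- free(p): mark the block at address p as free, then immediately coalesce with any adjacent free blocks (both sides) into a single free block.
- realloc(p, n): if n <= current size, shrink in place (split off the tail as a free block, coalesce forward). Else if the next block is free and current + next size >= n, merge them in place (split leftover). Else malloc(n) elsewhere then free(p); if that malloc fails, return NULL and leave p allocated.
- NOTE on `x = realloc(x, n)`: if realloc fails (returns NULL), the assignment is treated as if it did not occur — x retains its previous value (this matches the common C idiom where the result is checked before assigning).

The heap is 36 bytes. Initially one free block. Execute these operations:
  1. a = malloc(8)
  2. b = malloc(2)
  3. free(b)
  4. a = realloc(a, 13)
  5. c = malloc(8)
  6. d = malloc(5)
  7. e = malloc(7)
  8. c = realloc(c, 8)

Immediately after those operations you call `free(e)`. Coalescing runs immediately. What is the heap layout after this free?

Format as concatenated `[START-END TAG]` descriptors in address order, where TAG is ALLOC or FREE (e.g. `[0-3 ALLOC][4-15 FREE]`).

Op 1: a = malloc(8) -> a = 0; heap: [0-7 ALLOC][8-35 FREE]
Op 2: b = malloc(2) -> b = 8; heap: [0-7 ALLOC][8-9 ALLOC][10-35 FREE]
Op 3: free(b) -> (freed b); heap: [0-7 ALLOC][8-35 FREE]
Op 4: a = realloc(a, 13) -> a = 0; heap: [0-12 ALLOC][13-35 FREE]
Op 5: c = malloc(8) -> c = 13; heap: [0-12 ALLOC][13-20 ALLOC][21-35 FREE]
Op 6: d = malloc(5) -> d = 21; heap: [0-12 ALLOC][13-20 ALLOC][21-25 ALLOC][26-35 FREE]
Op 7: e = malloc(7) -> e = 26; heap: [0-12 ALLOC][13-20 ALLOC][21-25 ALLOC][26-32 ALLOC][33-35 FREE]
Op 8: c = realloc(c, 8) -> c = 13; heap: [0-12 ALLOC][13-20 ALLOC][21-25 ALLOC][26-32 ALLOC][33-35 FREE]
free(e): e = 26 -> block [26-32 ALLOC]; mark free, coalesce with adjacent free neighbors -> [0-12 ALLOC][13-20 ALLOC][21-25 ALLOC][26-35 FREE]

Answer: [0-12 ALLOC][13-20 ALLOC][21-25 ALLOC][26-35 FREE]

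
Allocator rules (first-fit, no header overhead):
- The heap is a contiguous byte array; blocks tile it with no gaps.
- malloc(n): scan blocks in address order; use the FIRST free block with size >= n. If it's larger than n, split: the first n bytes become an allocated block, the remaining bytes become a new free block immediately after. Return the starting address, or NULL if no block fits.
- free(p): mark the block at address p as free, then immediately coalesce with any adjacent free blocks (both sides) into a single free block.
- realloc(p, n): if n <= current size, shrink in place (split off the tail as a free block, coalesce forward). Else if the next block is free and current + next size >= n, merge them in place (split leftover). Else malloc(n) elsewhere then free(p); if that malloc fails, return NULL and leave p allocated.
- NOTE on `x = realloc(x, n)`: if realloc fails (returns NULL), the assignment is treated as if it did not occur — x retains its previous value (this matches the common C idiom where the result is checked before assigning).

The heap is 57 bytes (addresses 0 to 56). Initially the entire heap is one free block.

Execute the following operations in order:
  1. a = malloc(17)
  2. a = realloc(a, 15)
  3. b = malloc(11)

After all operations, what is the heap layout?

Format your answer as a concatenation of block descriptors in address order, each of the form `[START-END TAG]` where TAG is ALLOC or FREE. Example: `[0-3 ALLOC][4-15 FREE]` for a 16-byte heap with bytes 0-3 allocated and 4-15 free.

Answer: [0-14 ALLOC][15-25 ALLOC][26-56 FREE]

Derivation:
Op 1: a = malloc(17) -> a = 0; heap: [0-16 ALLOC][17-56 FREE]
Op 2: a = realloc(a, 15) -> a = 0; heap: [0-14 ALLOC][15-56 FREE]
Op 3: b = malloc(11) -> b = 15; heap: [0-14 ALLOC][15-25 ALLOC][26-56 FREE]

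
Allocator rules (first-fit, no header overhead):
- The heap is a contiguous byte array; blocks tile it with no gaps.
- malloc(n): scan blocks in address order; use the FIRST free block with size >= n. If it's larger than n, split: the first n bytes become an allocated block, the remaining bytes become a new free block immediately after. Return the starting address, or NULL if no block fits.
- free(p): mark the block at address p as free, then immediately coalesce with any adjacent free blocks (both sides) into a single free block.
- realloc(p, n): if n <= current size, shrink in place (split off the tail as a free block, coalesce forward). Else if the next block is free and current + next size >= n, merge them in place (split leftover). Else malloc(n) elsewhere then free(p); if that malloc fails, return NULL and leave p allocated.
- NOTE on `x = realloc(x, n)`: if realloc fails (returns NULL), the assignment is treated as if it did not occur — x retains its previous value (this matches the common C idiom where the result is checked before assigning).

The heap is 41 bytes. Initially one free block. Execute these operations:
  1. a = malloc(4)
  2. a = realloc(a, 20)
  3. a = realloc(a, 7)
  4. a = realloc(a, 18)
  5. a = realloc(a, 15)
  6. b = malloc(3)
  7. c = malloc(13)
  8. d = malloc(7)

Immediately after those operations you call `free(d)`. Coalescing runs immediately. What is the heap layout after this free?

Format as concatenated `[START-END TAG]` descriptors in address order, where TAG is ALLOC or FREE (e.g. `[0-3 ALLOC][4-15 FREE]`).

Answer: [0-14 ALLOC][15-17 ALLOC][18-30 ALLOC][31-40 FREE]

Derivation:
Op 1: a = malloc(4) -> a = 0; heap: [0-3 ALLOC][4-40 FREE]
Op 2: a = realloc(a, 20) -> a = 0; heap: [0-19 ALLOC][20-40 FREE]
Op 3: a = realloc(a, 7) -> a = 0; heap: [0-6 ALLOC][7-40 FREE]
Op 4: a = realloc(a, 18) -> a = 0; heap: [0-17 ALLOC][18-40 FREE]
Op 5: a = realloc(a, 15) -> a = 0; heap: [0-14 ALLOC][15-40 FREE]
Op 6: b = malloc(3) -> b = 15; heap: [0-14 ALLOC][15-17 ALLOC][18-40 FREE]
Op 7: c = malloc(13) -> c = 18; heap: [0-14 ALLOC][15-17 ALLOC][18-30 ALLOC][31-40 FREE]
Op 8: d = malloc(7) -> d = 31; heap: [0-14 ALLOC][15-17 ALLOC][18-30 ALLOC][31-37 ALLOC][38-40 FREE]
free(d): d = 31 -> block [31-37 ALLOC]; mark free, coalesce with adjacent free neighbors -> [0-14 ALLOC][15-17 ALLOC][18-30 ALLOC][31-40 FREE]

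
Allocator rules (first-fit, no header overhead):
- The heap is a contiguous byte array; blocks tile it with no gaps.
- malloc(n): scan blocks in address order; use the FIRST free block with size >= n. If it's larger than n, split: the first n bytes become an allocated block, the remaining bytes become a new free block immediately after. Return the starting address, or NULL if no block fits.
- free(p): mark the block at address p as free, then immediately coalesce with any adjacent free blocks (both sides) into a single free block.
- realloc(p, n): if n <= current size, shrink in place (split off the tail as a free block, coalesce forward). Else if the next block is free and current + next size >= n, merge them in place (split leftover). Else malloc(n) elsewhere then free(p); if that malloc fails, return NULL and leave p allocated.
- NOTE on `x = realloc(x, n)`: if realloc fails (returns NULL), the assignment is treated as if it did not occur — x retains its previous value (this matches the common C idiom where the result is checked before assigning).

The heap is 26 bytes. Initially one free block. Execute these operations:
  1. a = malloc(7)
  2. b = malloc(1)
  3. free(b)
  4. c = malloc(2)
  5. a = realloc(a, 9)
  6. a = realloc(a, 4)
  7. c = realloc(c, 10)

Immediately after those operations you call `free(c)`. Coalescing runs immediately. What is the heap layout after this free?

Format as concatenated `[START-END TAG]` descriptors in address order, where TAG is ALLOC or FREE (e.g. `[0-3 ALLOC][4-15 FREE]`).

Answer: [0-8 FREE][9-12 ALLOC][13-25 FREE]

Derivation:
Op 1: a = malloc(7) -> a = 0; heap: [0-6 ALLOC][7-25 FREE]
Op 2: b = malloc(1) -> b = 7; heap: [0-6 ALLOC][7-7 ALLOC][8-25 FREE]
Op 3: free(b) -> (freed b); heap: [0-6 ALLOC][7-25 FREE]
Op 4: c = malloc(2) -> c = 7; heap: [0-6 ALLOC][7-8 ALLOC][9-25 FREE]
Op 5: a = realloc(a, 9) -> a = 9; heap: [0-6 FREE][7-8 ALLOC][9-17 ALLOC][18-25 FREE]
Op 6: a = realloc(a, 4) -> a = 9; heap: [0-6 FREE][7-8 ALLOC][9-12 ALLOC][13-25 FREE]
Op 7: c = realloc(c, 10) -> c = 13; heap: [0-8 FREE][9-12 ALLOC][13-22 ALLOC][23-25 FREE]
free(c): c = 13 -> block [13-22 ALLOC]; mark free, coalesce with adjacent free neighbors -> [0-8 FREE][9-12 ALLOC][13-25 FREE]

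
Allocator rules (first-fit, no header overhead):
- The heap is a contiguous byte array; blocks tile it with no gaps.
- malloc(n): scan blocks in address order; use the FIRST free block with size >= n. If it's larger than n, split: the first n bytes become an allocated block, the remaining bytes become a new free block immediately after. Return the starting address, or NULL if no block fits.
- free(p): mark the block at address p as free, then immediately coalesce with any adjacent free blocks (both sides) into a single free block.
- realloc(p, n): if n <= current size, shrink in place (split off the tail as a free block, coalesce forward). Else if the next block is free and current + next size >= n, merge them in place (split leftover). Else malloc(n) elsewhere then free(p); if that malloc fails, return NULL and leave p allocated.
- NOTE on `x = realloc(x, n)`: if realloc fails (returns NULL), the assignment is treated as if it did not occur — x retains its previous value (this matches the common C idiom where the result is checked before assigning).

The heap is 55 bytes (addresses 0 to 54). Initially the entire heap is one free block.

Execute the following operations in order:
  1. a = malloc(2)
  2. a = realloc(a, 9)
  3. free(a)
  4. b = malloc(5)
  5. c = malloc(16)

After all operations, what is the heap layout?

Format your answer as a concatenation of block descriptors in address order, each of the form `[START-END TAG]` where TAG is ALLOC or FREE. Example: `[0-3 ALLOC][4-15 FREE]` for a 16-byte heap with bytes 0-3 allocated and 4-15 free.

Op 1: a = malloc(2) -> a = 0; heap: [0-1 ALLOC][2-54 FREE]
Op 2: a = realloc(a, 9) -> a = 0; heap: [0-8 ALLOC][9-54 FREE]
Op 3: free(a) -> (freed a); heap: [0-54 FREE]
Op 4: b = malloc(5) -> b = 0; heap: [0-4 ALLOC][5-54 FREE]
Op 5: c = malloc(16) -> c = 5; heap: [0-4 ALLOC][5-20 ALLOC][21-54 FREE]

Answer: [0-4 ALLOC][5-20 ALLOC][21-54 FREE]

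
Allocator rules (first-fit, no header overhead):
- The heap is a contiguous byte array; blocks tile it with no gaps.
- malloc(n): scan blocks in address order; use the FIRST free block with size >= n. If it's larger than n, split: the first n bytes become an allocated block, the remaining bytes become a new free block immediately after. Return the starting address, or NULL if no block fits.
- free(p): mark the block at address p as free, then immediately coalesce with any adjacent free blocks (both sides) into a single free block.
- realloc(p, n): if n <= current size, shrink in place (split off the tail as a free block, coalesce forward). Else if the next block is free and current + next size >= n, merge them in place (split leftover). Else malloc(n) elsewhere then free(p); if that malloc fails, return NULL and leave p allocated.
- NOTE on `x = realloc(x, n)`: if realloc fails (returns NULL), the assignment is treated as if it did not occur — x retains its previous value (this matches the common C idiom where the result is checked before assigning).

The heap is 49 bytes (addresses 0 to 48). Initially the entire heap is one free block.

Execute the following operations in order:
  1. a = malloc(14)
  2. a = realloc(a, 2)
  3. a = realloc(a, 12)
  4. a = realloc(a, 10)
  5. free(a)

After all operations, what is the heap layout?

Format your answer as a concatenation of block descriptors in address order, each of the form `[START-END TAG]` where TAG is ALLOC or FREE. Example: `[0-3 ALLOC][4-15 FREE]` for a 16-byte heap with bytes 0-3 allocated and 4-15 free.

Answer: [0-48 FREE]

Derivation:
Op 1: a = malloc(14) -> a = 0; heap: [0-13 ALLOC][14-48 FREE]
Op 2: a = realloc(a, 2) -> a = 0; heap: [0-1 ALLOC][2-48 FREE]
Op 3: a = realloc(a, 12) -> a = 0; heap: [0-11 ALLOC][12-48 FREE]
Op 4: a = realloc(a, 10) -> a = 0; heap: [0-9 ALLOC][10-48 FREE]
Op 5: free(a) -> (freed a); heap: [0-48 FREE]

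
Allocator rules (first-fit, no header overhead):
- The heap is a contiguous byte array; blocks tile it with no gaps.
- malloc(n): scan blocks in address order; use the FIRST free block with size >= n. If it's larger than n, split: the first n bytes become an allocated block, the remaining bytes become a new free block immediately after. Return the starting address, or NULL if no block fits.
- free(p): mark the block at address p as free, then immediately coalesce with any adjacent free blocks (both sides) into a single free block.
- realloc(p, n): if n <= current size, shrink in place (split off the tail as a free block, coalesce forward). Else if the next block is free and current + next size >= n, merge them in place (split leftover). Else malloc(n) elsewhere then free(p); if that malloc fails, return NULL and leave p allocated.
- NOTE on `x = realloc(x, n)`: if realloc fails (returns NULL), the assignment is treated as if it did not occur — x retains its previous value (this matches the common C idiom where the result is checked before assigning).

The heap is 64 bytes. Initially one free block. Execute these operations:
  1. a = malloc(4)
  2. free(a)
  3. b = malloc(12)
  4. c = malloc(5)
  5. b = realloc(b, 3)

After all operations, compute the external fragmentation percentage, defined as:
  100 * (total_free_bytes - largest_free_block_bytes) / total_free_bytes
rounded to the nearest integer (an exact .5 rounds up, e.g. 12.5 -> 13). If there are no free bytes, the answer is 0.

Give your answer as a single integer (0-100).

Answer: 16

Derivation:
Op 1: a = malloc(4) -> a = 0; heap: [0-3 ALLOC][4-63 FREE]
Op 2: free(a) -> (freed a); heap: [0-63 FREE]
Op 3: b = malloc(12) -> b = 0; heap: [0-11 ALLOC][12-63 FREE]
Op 4: c = malloc(5) -> c = 12; heap: [0-11 ALLOC][12-16 ALLOC][17-63 FREE]
Op 5: b = realloc(b, 3) -> b = 0; heap: [0-2 ALLOC][3-11 FREE][12-16 ALLOC][17-63 FREE]
Free blocks: [9 47] total_free=56 largest=47 -> 100*(56-47)/56 = 900/56 ≈ 16.071 -> rounds to 16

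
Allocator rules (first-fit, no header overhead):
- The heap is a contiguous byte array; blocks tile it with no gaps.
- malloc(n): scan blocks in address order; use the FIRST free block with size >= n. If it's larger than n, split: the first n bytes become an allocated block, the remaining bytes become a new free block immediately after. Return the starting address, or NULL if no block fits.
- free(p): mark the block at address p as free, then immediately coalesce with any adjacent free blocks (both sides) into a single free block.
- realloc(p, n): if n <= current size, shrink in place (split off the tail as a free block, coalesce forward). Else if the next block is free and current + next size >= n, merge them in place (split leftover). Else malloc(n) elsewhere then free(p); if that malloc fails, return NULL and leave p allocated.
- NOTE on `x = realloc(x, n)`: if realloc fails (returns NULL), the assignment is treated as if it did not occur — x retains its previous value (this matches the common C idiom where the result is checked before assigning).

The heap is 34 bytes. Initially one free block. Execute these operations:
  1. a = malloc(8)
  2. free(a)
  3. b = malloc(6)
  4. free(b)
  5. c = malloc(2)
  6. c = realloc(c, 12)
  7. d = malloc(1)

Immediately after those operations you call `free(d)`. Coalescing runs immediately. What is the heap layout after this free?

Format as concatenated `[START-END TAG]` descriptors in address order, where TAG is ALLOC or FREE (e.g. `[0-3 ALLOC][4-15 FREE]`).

Op 1: a = malloc(8) -> a = 0; heap: [0-7 ALLOC][8-33 FREE]
Op 2: free(a) -> (freed a); heap: [0-33 FREE]
Op 3: b = malloc(6) -> b = 0; heap: [0-5 ALLOC][6-33 FREE]
Op 4: free(b) -> (freed b); heap: [0-33 FREE]
Op 5: c = malloc(2) -> c = 0; heap: [0-1 ALLOC][2-33 FREE]
Op 6: c = realloc(c, 12) -> c = 0; heap: [0-11 ALLOC][12-33 FREE]
Op 7: d = malloc(1) -> d = 12; heap: [0-11 ALLOC][12-12 ALLOC][13-33 FREE]
free(d): d = 12 -> block [12-12 ALLOC]; mark free, coalesce with adjacent free neighbors -> [0-11 ALLOC][12-33 FREE]

Answer: [0-11 ALLOC][12-33 FREE]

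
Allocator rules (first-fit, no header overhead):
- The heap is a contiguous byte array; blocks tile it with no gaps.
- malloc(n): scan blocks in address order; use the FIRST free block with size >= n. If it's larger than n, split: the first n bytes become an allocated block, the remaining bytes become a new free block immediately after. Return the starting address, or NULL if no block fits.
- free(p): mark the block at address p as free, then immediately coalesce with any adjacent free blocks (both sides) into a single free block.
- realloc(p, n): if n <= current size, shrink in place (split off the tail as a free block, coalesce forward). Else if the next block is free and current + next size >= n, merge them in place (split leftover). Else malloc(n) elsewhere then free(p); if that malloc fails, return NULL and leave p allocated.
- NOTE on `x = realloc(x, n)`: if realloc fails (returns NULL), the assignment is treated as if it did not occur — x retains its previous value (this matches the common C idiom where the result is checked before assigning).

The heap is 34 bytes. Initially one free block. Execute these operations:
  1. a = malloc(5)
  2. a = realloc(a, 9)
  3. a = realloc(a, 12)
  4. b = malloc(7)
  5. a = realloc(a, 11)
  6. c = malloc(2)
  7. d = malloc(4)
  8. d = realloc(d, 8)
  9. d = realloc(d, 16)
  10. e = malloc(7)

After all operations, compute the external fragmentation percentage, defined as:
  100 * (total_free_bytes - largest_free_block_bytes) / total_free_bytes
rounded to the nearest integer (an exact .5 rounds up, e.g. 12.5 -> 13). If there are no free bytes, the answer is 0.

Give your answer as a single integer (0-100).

Op 1: a = malloc(5) -> a = 0; heap: [0-4 ALLOC][5-33 FREE]
Op 2: a = realloc(a, 9) -> a = 0; heap: [0-8 ALLOC][9-33 FREE]
Op 3: a = realloc(a, 12) -> a = 0; heap: [0-11 ALLOC][12-33 FREE]
Op 4: b = malloc(7) -> b = 12; heap: [0-11 ALLOC][12-18 ALLOC][19-33 FREE]
Op 5: a = realloc(a, 11) -> a = 0; heap: [0-10 ALLOC][11-11 FREE][12-18 ALLOC][19-33 FREE]
Op 6: c = malloc(2) -> c = 19; heap: [0-10 ALLOC][11-11 FREE][12-18 ALLOC][19-20 ALLOC][21-33 FREE]
Op 7: d = malloc(4) -> d = 21; heap: [0-10 ALLOC][11-11 FREE][12-18 ALLOC][19-20 ALLOC][21-24 ALLOC][25-33 FREE]
Op 8: d = realloc(d, 8) -> d = 21; heap: [0-10 ALLOC][11-11 FREE][12-18 ALLOC][19-20 ALLOC][21-28 ALLOC][29-33 FREE]
Op 9: d = realloc(d, 16) -> NULL (d unchanged); heap: [0-10 ALLOC][11-11 FREE][12-18 ALLOC][19-20 ALLOC][21-28 ALLOC][29-33 FREE]
Op 10: e = malloc(7) -> e = NULL; heap: [0-10 ALLOC][11-11 FREE][12-18 ALLOC][19-20 ALLOC][21-28 ALLOC][29-33 FREE]
Free blocks: [1 5] total_free=6 largest=5 -> 100*(6-5)/6 = 100/6 ≈ 16.667 -> rounds to 17

Answer: 17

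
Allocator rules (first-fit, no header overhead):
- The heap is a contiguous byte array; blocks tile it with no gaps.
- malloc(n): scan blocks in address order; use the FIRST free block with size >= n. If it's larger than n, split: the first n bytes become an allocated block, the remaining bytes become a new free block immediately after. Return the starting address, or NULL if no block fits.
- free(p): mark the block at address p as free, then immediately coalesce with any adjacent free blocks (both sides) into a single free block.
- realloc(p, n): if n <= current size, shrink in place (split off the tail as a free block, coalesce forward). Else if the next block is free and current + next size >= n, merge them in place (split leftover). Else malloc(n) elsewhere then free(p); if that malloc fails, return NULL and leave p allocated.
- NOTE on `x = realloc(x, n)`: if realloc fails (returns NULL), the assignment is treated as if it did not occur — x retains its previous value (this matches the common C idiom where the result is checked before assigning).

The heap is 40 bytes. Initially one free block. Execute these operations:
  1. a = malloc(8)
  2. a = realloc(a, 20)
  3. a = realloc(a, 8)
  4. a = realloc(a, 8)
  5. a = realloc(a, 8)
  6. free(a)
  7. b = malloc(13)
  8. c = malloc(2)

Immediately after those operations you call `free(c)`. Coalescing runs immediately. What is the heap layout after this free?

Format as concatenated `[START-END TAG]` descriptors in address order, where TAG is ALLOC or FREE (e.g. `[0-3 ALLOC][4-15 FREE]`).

Op 1: a = malloc(8) -> a = 0; heap: [0-7 ALLOC][8-39 FREE]
Op 2: a = realloc(a, 20) -> a = 0; heap: [0-19 ALLOC][20-39 FREE]
Op 3: a = realloc(a, 8) -> a = 0; heap: [0-7 ALLOC][8-39 FREE]
Op 4: a = realloc(a, 8) -> a = 0; heap: [0-7 ALLOC][8-39 FREE]
Op 5: a = realloc(a, 8) -> a = 0; heap: [0-7 ALLOC][8-39 FREE]
Op 6: free(a) -> (freed a); heap: [0-39 FREE]
Op 7: b = malloc(13) -> b = 0; heap: [0-12 ALLOC][13-39 FREE]
Op 8: c = malloc(2) -> c = 13; heap: [0-12 ALLOC][13-14 ALLOC][15-39 FREE]
free(c): c = 13 -> block [13-14 ALLOC]; mark free, coalesce with adjacent free neighbors -> [0-12 ALLOC][13-39 FREE]

Answer: [0-12 ALLOC][13-39 FREE]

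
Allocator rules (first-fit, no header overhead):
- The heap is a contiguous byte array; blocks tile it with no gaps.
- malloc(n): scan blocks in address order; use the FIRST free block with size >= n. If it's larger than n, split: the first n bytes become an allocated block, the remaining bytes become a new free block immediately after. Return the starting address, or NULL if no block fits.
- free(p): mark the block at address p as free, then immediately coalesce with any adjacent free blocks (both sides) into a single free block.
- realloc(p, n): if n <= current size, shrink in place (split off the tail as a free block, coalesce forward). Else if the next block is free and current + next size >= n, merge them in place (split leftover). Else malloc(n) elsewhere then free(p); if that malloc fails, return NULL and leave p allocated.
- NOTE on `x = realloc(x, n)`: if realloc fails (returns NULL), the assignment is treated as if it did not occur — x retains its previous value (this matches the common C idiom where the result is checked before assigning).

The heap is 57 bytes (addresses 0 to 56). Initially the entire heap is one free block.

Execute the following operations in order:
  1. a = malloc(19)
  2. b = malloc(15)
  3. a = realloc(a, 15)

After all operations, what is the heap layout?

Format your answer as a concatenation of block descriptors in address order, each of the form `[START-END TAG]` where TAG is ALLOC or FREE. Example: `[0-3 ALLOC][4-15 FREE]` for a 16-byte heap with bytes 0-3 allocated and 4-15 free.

Op 1: a = malloc(19) -> a = 0; heap: [0-18 ALLOC][19-56 FREE]
Op 2: b = malloc(15) -> b = 19; heap: [0-18 ALLOC][19-33 ALLOC][34-56 FREE]
Op 3: a = realloc(a, 15) -> a = 0; heap: [0-14 ALLOC][15-18 FREE][19-33 ALLOC][34-56 FREE]

Answer: [0-14 ALLOC][15-18 FREE][19-33 ALLOC][34-56 FREE]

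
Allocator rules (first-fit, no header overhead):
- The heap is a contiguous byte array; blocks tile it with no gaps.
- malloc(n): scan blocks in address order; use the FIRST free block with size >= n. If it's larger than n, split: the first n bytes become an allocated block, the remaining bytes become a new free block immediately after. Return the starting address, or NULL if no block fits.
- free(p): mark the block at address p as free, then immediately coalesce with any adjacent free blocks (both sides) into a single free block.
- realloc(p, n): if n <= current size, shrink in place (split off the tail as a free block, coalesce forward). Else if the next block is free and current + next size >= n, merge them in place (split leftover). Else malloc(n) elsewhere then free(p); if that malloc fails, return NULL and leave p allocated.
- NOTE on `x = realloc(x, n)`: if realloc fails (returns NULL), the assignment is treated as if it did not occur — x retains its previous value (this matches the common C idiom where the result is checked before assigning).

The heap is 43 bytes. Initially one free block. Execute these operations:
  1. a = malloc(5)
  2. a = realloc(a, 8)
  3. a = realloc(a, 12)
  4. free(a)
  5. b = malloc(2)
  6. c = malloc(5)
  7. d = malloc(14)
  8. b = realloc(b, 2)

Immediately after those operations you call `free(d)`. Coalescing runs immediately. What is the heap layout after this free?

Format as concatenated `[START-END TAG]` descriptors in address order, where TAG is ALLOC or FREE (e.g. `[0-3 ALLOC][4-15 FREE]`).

Op 1: a = malloc(5) -> a = 0; heap: [0-4 ALLOC][5-42 FREE]
Op 2: a = realloc(a, 8) -> a = 0; heap: [0-7 ALLOC][8-42 FREE]
Op 3: a = realloc(a, 12) -> a = 0; heap: [0-11 ALLOC][12-42 FREE]
Op 4: free(a) -> (freed a); heap: [0-42 FREE]
Op 5: b = malloc(2) -> b = 0; heap: [0-1 ALLOC][2-42 FREE]
Op 6: c = malloc(5) -> c = 2; heap: [0-1 ALLOC][2-6 ALLOC][7-42 FREE]
Op 7: d = malloc(14) -> d = 7; heap: [0-1 ALLOC][2-6 ALLOC][7-20 ALLOC][21-42 FREE]
Op 8: b = realloc(b, 2) -> b = 0; heap: [0-1 ALLOC][2-6 ALLOC][7-20 ALLOC][21-42 FREE]
free(d): d = 7 -> block [7-20 ALLOC]; mark free, coalesce with adjacent free neighbors -> [0-1 ALLOC][2-6 ALLOC][7-42 FREE]

Answer: [0-1 ALLOC][2-6 ALLOC][7-42 FREE]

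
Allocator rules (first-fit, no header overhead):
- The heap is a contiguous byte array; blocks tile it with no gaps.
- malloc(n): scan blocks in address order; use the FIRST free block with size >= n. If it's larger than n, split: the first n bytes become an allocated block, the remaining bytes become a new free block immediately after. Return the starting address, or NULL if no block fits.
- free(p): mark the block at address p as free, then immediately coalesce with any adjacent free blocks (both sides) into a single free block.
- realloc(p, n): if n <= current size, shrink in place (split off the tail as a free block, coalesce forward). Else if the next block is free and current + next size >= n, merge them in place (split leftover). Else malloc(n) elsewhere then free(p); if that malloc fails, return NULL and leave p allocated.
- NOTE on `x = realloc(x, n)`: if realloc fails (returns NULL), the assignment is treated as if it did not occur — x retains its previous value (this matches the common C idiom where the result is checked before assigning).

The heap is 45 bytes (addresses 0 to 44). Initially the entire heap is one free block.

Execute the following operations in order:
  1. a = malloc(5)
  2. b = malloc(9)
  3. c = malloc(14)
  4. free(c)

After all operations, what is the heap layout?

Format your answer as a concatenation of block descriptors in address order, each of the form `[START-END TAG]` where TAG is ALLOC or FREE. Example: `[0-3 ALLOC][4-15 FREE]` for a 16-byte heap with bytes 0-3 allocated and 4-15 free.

Answer: [0-4 ALLOC][5-13 ALLOC][14-44 FREE]

Derivation:
Op 1: a = malloc(5) -> a = 0; heap: [0-4 ALLOC][5-44 FREE]
Op 2: b = malloc(9) -> b = 5; heap: [0-4 ALLOC][5-13 ALLOC][14-44 FREE]
Op 3: c = malloc(14) -> c = 14; heap: [0-4 ALLOC][5-13 ALLOC][14-27 ALLOC][28-44 FREE]
Op 4: free(c) -> (freed c); heap: [0-4 ALLOC][5-13 ALLOC][14-44 FREE]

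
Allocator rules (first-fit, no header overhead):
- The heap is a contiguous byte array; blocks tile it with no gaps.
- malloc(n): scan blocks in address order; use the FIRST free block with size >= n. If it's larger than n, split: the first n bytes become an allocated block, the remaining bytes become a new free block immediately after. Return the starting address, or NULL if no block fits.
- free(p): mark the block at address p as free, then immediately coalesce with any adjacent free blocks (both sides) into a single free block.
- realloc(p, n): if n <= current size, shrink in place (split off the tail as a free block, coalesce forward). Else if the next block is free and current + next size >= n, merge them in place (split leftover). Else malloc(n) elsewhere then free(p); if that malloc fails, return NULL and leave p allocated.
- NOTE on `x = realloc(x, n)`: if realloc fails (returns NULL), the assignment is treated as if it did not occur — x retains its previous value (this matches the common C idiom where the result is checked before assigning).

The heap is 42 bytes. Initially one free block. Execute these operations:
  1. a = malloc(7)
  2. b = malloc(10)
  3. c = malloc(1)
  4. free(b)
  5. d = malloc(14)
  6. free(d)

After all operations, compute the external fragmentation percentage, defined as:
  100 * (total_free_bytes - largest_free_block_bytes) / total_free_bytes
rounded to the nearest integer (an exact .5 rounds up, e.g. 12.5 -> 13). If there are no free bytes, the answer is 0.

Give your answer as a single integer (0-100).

Answer: 29

Derivation:
Op 1: a = malloc(7) -> a = 0; heap: [0-6 ALLOC][7-41 FREE]
Op 2: b = malloc(10) -> b = 7; heap: [0-6 ALLOC][7-16 ALLOC][17-41 FREE]
Op 3: c = malloc(1) -> c = 17; heap: [0-6 ALLOC][7-16 ALLOC][17-17 ALLOC][18-41 FREE]
Op 4: free(b) -> (freed b); heap: [0-6 ALLOC][7-16 FREE][17-17 ALLOC][18-41 FREE]
Op 5: d = malloc(14) -> d = 18; heap: [0-6 ALLOC][7-16 FREE][17-17 ALLOC][18-31 ALLOC][32-41 FREE]
Op 6: free(d) -> (freed d); heap: [0-6 ALLOC][7-16 FREE][17-17 ALLOC][18-41 FREE]
Free blocks: [10 24] total_free=34 largest=24 -> 100*(34-24)/34 = 1000/34 ≈ 29.412 -> rounds to 29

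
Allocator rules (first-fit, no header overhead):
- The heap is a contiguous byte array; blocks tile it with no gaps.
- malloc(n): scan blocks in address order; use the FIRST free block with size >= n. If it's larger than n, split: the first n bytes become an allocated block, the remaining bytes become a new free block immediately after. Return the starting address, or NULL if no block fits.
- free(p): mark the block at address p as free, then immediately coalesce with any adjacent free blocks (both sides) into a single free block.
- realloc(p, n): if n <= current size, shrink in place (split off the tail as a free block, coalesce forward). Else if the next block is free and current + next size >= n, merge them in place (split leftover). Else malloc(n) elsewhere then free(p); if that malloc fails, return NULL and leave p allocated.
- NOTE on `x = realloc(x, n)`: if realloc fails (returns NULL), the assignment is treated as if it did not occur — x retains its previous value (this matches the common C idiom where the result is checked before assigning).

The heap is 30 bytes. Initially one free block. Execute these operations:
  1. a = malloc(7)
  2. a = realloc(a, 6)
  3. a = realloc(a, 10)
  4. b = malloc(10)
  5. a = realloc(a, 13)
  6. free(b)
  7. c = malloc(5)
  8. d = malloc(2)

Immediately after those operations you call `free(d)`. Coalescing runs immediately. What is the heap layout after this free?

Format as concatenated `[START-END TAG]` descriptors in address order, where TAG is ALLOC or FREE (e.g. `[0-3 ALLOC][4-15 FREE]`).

Answer: [0-9 ALLOC][10-14 ALLOC][15-29 FREE]

Derivation:
Op 1: a = malloc(7) -> a = 0; heap: [0-6 ALLOC][7-29 FREE]
Op 2: a = realloc(a, 6) -> a = 0; heap: [0-5 ALLOC][6-29 FREE]
Op 3: a = realloc(a, 10) -> a = 0; heap: [0-9 ALLOC][10-29 FREE]
Op 4: b = malloc(10) -> b = 10; heap: [0-9 ALLOC][10-19 ALLOC][20-29 FREE]
Op 5: a = realloc(a, 13) -> NULL (a unchanged); heap: [0-9 ALLOC][10-19 ALLOC][20-29 FREE]
Op 6: free(b) -> (freed b); heap: [0-9 ALLOC][10-29 FREE]
Op 7: c = malloc(5) -> c = 10; heap: [0-9 ALLOC][10-14 ALLOC][15-29 FREE]
Op 8: d = malloc(2) -> d = 15; heap: [0-9 ALLOC][10-14 ALLOC][15-16 ALLOC][17-29 FREE]
free(d): d = 15 -> block [15-16 ALLOC]; mark free, coalesce with adjacent free neighbors -> [0-9 ALLOC][10-14 ALLOC][15-29 FREE]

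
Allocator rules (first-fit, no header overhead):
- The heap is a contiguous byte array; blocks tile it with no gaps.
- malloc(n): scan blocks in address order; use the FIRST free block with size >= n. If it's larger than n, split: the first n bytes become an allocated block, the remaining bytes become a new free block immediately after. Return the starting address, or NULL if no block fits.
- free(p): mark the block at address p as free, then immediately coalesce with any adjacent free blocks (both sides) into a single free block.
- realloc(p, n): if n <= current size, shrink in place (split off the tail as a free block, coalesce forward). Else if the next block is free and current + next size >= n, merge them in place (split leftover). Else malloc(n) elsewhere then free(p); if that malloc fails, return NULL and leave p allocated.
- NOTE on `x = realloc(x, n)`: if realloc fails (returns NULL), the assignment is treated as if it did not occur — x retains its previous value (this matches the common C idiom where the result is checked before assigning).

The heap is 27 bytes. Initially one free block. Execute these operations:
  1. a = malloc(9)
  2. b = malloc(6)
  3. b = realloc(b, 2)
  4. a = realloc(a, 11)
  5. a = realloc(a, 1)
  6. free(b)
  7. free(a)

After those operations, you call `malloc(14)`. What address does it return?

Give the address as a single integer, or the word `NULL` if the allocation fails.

Op 1: a = malloc(9) -> a = 0; heap: [0-8 ALLOC][9-26 FREE]
Op 2: b = malloc(6) -> b = 9; heap: [0-8 ALLOC][9-14 ALLOC][15-26 FREE]
Op 3: b = realloc(b, 2) -> b = 9; heap: [0-8 ALLOC][9-10 ALLOC][11-26 FREE]
Op 4: a = realloc(a, 11) -> a = 11; heap: [0-8 FREE][9-10 ALLOC][11-21 ALLOC][22-26 FREE]
Op 5: a = realloc(a, 1) -> a = 11; heap: [0-8 FREE][9-10 ALLOC][11-11 ALLOC][12-26 FREE]
Op 6: free(b) -> (freed b); heap: [0-10 FREE][11-11 ALLOC][12-26 FREE]
Op 7: free(a) -> (freed a); heap: [0-26 FREE]
malloc(14): first-fit scan over [0-26 FREE] -> 0

Answer: 0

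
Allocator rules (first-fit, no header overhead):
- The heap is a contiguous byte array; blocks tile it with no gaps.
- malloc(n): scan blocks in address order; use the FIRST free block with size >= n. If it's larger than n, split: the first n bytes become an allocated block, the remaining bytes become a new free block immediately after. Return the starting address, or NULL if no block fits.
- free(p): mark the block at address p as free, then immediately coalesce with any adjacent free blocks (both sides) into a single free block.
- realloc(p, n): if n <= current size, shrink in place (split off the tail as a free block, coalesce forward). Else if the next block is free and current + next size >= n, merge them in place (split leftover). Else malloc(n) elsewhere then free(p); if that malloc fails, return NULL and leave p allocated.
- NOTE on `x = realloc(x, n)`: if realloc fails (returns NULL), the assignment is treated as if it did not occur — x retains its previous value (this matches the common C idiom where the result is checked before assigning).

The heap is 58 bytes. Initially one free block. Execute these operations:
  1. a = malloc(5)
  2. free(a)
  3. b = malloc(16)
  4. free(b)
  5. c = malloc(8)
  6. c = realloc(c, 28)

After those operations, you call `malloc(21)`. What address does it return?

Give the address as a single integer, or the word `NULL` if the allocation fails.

Op 1: a = malloc(5) -> a = 0; heap: [0-4 ALLOC][5-57 FREE]
Op 2: free(a) -> (freed a); heap: [0-57 FREE]
Op 3: b = malloc(16) -> b = 0; heap: [0-15 ALLOC][16-57 FREE]
Op 4: free(b) -> (freed b); heap: [0-57 FREE]
Op 5: c = malloc(8) -> c = 0; heap: [0-7 ALLOC][8-57 FREE]
Op 6: c = realloc(c, 28) -> c = 0; heap: [0-27 ALLOC][28-57 FREE]
malloc(21): first-fit scan over [0-27 ALLOC][28-57 FREE] -> 28

Answer: 28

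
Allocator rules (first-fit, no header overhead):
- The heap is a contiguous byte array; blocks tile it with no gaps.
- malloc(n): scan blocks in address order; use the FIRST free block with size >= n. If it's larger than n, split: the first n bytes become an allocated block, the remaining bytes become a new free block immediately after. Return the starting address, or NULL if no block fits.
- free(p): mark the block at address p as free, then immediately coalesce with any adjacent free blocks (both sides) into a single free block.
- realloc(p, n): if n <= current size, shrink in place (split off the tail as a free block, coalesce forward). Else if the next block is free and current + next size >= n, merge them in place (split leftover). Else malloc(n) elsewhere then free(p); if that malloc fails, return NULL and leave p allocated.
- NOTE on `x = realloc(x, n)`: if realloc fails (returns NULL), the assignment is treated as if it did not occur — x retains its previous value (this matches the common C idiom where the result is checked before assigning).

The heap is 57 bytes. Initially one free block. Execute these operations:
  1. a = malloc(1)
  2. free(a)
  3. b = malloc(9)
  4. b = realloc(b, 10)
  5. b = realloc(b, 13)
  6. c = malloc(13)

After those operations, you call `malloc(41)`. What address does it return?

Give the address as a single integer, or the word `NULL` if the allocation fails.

Op 1: a = malloc(1) -> a = 0; heap: [0-0 ALLOC][1-56 FREE]
Op 2: free(a) -> (freed a); heap: [0-56 FREE]
Op 3: b = malloc(9) -> b = 0; heap: [0-8 ALLOC][9-56 FREE]
Op 4: b = realloc(b, 10) -> b = 0; heap: [0-9 ALLOC][10-56 FREE]
Op 5: b = realloc(b, 13) -> b = 0; heap: [0-12 ALLOC][13-56 FREE]
Op 6: c = malloc(13) -> c = 13; heap: [0-12 ALLOC][13-25 ALLOC][26-56 FREE]
malloc(41): first-fit scan over [0-12 ALLOC][13-25 ALLOC][26-56 FREE] -> NULL

Answer: NULL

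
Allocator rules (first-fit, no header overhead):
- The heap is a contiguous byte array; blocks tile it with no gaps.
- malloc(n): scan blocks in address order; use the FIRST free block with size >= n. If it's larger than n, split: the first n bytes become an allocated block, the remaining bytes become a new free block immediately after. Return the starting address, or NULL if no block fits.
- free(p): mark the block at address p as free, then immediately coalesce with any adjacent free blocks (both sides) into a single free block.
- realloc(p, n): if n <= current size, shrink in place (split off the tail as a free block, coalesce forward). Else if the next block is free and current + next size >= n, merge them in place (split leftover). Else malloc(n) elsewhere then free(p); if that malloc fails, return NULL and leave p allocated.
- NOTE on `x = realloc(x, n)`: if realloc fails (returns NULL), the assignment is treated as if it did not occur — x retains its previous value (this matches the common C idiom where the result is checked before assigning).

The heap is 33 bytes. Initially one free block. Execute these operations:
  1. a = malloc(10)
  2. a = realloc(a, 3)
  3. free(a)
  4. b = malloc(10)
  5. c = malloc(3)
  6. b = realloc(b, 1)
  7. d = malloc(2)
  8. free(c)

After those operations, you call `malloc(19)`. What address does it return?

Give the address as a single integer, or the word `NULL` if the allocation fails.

Answer: 3

Derivation:
Op 1: a = malloc(10) -> a = 0; heap: [0-9 ALLOC][10-32 FREE]
Op 2: a = realloc(a, 3) -> a = 0; heap: [0-2 ALLOC][3-32 FREE]
Op 3: free(a) -> (freed a); heap: [0-32 FREE]
Op 4: b = malloc(10) -> b = 0; heap: [0-9 ALLOC][10-32 FREE]
Op 5: c = malloc(3) -> c = 10; heap: [0-9 ALLOC][10-12 ALLOC][13-32 FREE]
Op 6: b = realloc(b, 1) -> b = 0; heap: [0-0 ALLOC][1-9 FREE][10-12 ALLOC][13-32 FREE]
Op 7: d = malloc(2) -> d = 1; heap: [0-0 ALLOC][1-2 ALLOC][3-9 FREE][10-12 ALLOC][13-32 FREE]
Op 8: free(c) -> (freed c); heap: [0-0 ALLOC][1-2 ALLOC][3-32 FREE]
malloc(19): first-fit scan over [0-0 ALLOC][1-2 ALLOC][3-32 FREE] -> 3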